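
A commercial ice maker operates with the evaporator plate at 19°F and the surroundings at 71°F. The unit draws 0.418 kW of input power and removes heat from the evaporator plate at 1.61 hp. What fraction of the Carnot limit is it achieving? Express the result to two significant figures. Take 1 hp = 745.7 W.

Converting, Q̇_C = 1.610 hp = 1.201 kW, so COP_actual = Q̇_C/Ẇ = 1.201/0.4180 = 2.872.
In absolute terms T_C = 265.93 K and T_H = 294.82 K, so ΔT = 28.89 K.
COP_Carnot = T_C/ΔT = 265.93/28.89 = 9.205.
η_II = COP_actual/COP_Carnot = 2.872/9.205 = 0.3120.

0.31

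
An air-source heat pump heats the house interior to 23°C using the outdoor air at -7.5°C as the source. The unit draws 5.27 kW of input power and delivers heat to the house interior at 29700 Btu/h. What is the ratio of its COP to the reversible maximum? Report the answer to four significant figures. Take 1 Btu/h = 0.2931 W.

0.1701

Converting, Q̇_H = 29700 Btu/h = 8.705 kW, so COP_actual = Q̇_H/Ẇ = 8.705/5.270 = 1.652.
In absolute terms T_C = 265.65 K and T_H = 296.15 K, so ΔT = 30.50 K.
COP_Carnot = T_H/ΔT = 296.15/30.50 = 9.710.
η_II = COP_actual/COP_Carnot = 1.652/9.710 = 0.1701.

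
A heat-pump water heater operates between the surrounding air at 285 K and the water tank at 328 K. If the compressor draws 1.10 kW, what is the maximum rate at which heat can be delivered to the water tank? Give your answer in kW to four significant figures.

The reservoir spacing is ΔT = 328 − 285 = 43.00 K.
COP_Carnot = T_H/ΔT = 328.00/43.00 = 7.628.
Q̇_max = COP_Carnot × Ẇ = 7.628 × 1.100 kW = 8.391 kW.

8.391 kW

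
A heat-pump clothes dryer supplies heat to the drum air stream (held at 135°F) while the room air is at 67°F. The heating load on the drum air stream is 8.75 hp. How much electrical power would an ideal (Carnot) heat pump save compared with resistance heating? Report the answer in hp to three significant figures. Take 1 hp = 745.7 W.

In absolute terms T_C = 292.59 K and T_H = 330.37 K, so ΔT = 37.78 K.
COP_Carnot = T_H/ΔT = 330.37/37.78 = 8.745.
Resistance heating needs Ẇ_res = Q̇_H = 8.750 hp; the reversible heat pump needs only Ẇ_hp = Q̇_H/COP = 1.001 hp.
Saving = 8.750 − 1.001 = 7.749 hp.

7.75 hp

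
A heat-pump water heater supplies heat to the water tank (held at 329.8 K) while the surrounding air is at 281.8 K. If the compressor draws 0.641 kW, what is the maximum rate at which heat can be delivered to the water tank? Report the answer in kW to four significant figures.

4.404 kW

The reservoir spacing is ΔT = 329.8 − 281.8 = 48.00 K.
COP_Carnot = T_H/ΔT = 329.80/48.00 = 6.871.
Q̇_max = COP_Carnot × Ẇ = 6.871 × 0.6410 kW = 4.404 kW.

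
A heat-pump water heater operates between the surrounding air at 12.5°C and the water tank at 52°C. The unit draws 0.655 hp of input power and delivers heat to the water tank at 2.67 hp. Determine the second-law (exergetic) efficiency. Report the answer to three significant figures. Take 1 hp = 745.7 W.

COP_actual = Q̇_H/Ẇ = 2.670/0.6550 = 4.076.
In absolute terms T_C = 285.65 K and T_H = 325.15 K, so ΔT = 39.50 K.
COP_Carnot = T_H/ΔT = 325.15/39.50 = 8.232.
η_II = COP_actual/COP_Carnot = 4.076/8.232 = 0.4952.

0.495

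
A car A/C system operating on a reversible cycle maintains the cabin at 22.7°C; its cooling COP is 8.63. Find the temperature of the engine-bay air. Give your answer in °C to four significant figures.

COP_R = T_C/(T_H − T_C) gives T_H − T_C = T_C/COP.
With T_C = 295.85 K, T_H = 295.85 × (1 + 1/8.63) = 330.13 K.
Converting, 330.13 K = 56.98°C.

56.98 °C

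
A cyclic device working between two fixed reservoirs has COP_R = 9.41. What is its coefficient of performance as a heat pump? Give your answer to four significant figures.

10.41

The first law on one cycle gives Q_H = Q_C + W, so Q_H/W = Q_C/W + 1.
COP_HP = COP_R + 1 = 9.41 + 1 = 10.41.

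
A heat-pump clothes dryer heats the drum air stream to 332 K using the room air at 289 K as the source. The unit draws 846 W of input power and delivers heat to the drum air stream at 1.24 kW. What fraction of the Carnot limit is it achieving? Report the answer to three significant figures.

0.190

Converting, Q̇_H = 1.240 kW = 1240 W, so COP_actual = Q̇_H/Ẇ = 1240/846.0 = 1.466.
The reservoir spacing is ΔT = 332 − 289 = 43.00 K.
COP_Carnot = T_H/ΔT = 332.00/43.00 = 7.721.
η_II = COP_actual/COP_Carnot = 1.466/7.721 = 0.1898.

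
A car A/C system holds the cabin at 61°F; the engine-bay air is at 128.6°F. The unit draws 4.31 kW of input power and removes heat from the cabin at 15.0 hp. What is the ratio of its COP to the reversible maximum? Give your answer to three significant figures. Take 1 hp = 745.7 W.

Converting, Q̇_C = 15.00 hp = 11.19 kW, so COP_actual = Q̇_C/Ẇ = 11.19/4.310 = 2.595.
In absolute terms T_C = 289.26 K and T_H = 326.82 K, so ΔT = 37.56 K.
COP_Carnot = T_C/ΔT = 289.26/37.56 = 7.702.
η_II = COP_actual/COP_Carnot = 2.595/7.702 = 0.3369.

0.337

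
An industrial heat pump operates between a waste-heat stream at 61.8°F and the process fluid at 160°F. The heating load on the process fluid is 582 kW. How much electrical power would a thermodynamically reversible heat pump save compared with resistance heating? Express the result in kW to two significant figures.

In absolute terms T_C = 289.71 K and T_H = 344.26 K, so ΔT = 54.56 K.
COP_Carnot = T_H/ΔT = 344.26/54.56 = 6.310.
Resistance heating needs Ẇ_res = Q̇_H = 582.0 kW; the reversible heat pump needs only Ẇ_hp = Q̇_H/COP = 92.23 kW.
Saving = 582.0 − 92.23 = 489.8 kW.

490 kW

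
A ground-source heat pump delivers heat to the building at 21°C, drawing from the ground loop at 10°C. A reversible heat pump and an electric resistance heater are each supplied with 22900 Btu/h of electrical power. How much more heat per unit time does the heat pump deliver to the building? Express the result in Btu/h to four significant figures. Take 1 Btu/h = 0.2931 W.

In absolute terms T_C = 283.15 K and T_H = 294.15 K, so ΔT = 11.00 K.
COP_Carnot = T_H/ΔT = 294.15/11.00 = 26.74.
The heat pump delivers Q̇_H = COP × Ẇ = 612400 Btu/h; the resistance heater delivers Ẇ = 22900 Btu/h.
Extra = (COP − 1)·Ẇ = 589500 Btu/h.

589500 Btu/h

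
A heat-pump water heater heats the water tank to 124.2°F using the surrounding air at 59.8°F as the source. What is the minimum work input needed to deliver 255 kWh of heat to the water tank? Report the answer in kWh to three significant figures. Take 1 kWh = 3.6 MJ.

28.1 kWh

In absolute terms T_C = 288.59 K and T_H = 324.37 K, so ΔT = 35.78 K.
The reversible limit is COP_HP = T_H/ΔT = 9.066, so W_min = Q_H/COP = Q_H·ΔT/T_H.
W_min = 255.0 × 35.78/324.37 = 28.13 kWh.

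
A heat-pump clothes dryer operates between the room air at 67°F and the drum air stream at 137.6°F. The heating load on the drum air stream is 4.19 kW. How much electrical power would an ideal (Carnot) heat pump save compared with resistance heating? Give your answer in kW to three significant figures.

In absolute terms T_C = 292.59 K and T_H = 331.82 K, so ΔT = 39.22 K.
COP_Carnot = T_H/ΔT = 331.82/39.22 = 8.460.
Resistance heating needs Ẇ_res = Q̇_H = 4.190 kW; the reversible heat pump needs only Ẇ_hp = Q̇_H/COP = 0.4953 kW.
Saving = 4.190 − 0.4953 = 3.695 kW.

3.69 kW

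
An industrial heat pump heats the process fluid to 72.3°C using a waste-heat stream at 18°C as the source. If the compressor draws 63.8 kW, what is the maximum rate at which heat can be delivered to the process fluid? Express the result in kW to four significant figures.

405.9 kW

In absolute terms T_C = 291.15 K and T_H = 345.45 K, so ΔT = 54.30 K.
COP_Carnot = T_H/ΔT = 345.45/54.30 = 6.362.
Q̇_max = COP_Carnot × Ẇ = 6.362 × 63.80 kW = 405.9 kW.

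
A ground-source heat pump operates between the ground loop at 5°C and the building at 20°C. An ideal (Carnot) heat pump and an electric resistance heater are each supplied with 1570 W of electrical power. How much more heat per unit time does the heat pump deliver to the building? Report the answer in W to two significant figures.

29000 W

In absolute terms T_C = 278.15 K and T_H = 293.15 K, so ΔT = 15.00 K.
COP_Carnot = T_H/ΔT = 293.15/15.00 = 19.54.
The heat pump delivers Q̇_H = COP × Ẇ = 30680 W; the resistance heater delivers Ẇ = 1570 W.
Extra = (COP − 1)·Ẇ = 29110 W.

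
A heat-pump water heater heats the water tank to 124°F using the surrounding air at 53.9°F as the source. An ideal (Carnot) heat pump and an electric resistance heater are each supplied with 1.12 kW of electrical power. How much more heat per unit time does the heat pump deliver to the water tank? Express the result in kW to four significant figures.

8.205 kW

In absolute terms T_C = 285.32 K and T_H = 324.26 K, so ΔT = 38.94 K.
COP_Carnot = T_H/ΔT = 324.26/38.94 = 8.326.
The heat pump delivers Q̇_H = COP × Ẇ = 9.325 kW; the resistance heater delivers Ẇ = 1.120 kW.
Extra = (COP − 1)·Ẇ = 8.205 kW.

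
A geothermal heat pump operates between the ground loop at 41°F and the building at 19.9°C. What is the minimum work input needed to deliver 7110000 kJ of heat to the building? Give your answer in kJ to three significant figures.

In absolute terms T_C = 278.15 K and T_H = 293.05 K, so ΔT = 14.90 K.
The reversible limit is COP_HP = T_H/ΔT = 19.67, so W_min = Q_H/COP = Q_H·ΔT/T_H.
W_min = 7110000 × 14.90/293.05 = 361500 kJ.

362000 kJ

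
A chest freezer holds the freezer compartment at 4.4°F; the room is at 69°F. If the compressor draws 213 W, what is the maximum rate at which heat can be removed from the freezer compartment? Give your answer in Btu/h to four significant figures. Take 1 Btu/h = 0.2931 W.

In absolute terms T_C = 257.82 K and T_H = 293.71 K, so ΔT = 35.89 K.
COP_Carnot = T_C/ΔT = 257.82/35.89 = 7.184.
Q̇_max = COP_Carnot × Ẇ = 7.184 × 213.0 W = 1530 W = 5221 Btu/h.

5221 Btu/h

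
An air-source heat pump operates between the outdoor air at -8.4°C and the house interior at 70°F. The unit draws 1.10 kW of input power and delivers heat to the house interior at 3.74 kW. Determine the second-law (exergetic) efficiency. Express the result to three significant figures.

0.341

COP_actual = Q̇_H/Ẇ = 3.740/1.100 = 3.400.
In absolute terms T_C = 264.75 K and T_H = 294.26 K, so ΔT = 29.51 K.
COP_Carnot = T_H/ΔT = 294.26/29.51 = 9.971.
η_II = COP_actual/COP_Carnot = 3.400/9.971 = 0.3410.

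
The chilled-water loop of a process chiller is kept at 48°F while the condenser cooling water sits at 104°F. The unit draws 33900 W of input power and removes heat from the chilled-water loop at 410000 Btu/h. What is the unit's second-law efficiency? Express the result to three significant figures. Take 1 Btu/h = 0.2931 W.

0.391

Converting, Q̇_C = 410000 Btu/h = 120200 W, so COP_actual = Q̇_C/Ẇ = 120200/33900 = 3.545.
In absolute terms T_C = 282.04 K and T_H = 313.15 K, so ΔT = 31.11 K.
COP_Carnot = T_C/ΔT = 282.04/31.11 = 9.066.
η_II = COP_actual/COP_Carnot = 3.545/9.066 = 0.3910.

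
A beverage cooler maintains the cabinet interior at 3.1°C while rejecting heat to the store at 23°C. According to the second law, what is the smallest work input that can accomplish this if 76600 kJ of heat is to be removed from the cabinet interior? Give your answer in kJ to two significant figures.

5500 kJ

In absolute terms T_C = 276.25 K and T_H = 296.15 K, so ΔT = 19.90 K.
The reversible limit is COP_R = T_C/ΔT = 13.88, so W_min = Q_C/COP = Q_C·ΔT/T_C.
W_min = 76600 × 19.90/276.25 = 5518 kJ.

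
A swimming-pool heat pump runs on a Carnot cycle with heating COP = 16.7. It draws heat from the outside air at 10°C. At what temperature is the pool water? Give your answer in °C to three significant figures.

COP_HP = T_H/(T_H − T_C) rearranges to T_H = COP·T_C/(COP − 1).
With T_C = 283.15 K, T_H = 16.7 × 283.15/15.70 = 301.19 K.
Converting, 301.19 K = 28.04°C.

28.0 °C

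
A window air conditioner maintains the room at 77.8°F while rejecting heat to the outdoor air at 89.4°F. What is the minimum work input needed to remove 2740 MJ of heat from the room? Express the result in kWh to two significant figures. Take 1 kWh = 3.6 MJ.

16 kWh

In absolute terms T_C = 298.59 K and T_H = 305.04 K, so ΔT = 6.444 K.
The reversible limit is COP_R = T_C/ΔT = 46.33, so W_min = Q_C/COP = Q_C·ΔT/T_C.
W_min = 2740 × 6.444/298.59 = 59.14 MJ = 16.43 kWh.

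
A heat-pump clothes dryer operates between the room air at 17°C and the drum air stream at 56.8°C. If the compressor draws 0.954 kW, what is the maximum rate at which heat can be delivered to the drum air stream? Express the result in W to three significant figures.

In absolute terms T_C = 290.15 K and T_H = 329.95 K, so ΔT = 39.80 K.
COP_Carnot = T_H/ΔT = 329.95/39.80 = 8.290.
Q̇_max = COP_Carnot × Ẇ = 8.290 × 0.9540 kW = 7.909 kW = 7909 W.

7910 W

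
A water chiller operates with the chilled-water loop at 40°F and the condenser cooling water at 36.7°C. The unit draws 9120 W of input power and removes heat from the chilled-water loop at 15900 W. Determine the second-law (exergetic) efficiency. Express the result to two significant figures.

0.20

COP_actual = Q̇_C/Ẇ = 15900/9120 = 1.743.
In absolute terms T_C = 277.59 K and T_H = 309.85 K, so ΔT = 32.26 K.
COP_Carnot = T_C/ΔT = 277.59/32.26 = 8.606.
η_II = COP_actual/COP_Carnot = 1.743/8.606 = 0.2026.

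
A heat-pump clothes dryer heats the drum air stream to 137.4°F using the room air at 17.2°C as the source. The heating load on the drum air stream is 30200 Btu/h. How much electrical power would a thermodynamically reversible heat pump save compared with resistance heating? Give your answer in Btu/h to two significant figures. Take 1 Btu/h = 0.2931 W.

In absolute terms T_C = 290.35 K and T_H = 331.71 K, so ΔT = 41.36 K.
COP_Carnot = T_H/ΔT = 331.71/41.36 = 8.021.
Resistance heating needs Ẇ_res = Q̇_H = 30200 Btu/h; the reversible heat pump needs only Ẇ_hp = Q̇_H/COP = 3765 Btu/h.
Saving = 30200 − 3765 = 26430 Btu/h.

26000 Btu/h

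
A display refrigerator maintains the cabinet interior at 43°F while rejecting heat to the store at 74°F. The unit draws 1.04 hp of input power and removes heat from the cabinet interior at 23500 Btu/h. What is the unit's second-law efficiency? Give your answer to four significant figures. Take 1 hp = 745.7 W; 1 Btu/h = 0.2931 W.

Converting, Q̇_C = 23500 Btu/h = 9.237 hp, so COP_actual = Q̇_C/Ẇ = 9.237/1.040 = 8.881.
In absolute terms T_C = 279.26 K and T_H = 296.48 K, so ΔT = 17.22 K.
COP_Carnot = T_C/ΔT = 279.26/17.22 = 16.22.
η_II = COP_actual/COP_Carnot = 8.881/16.22 = 0.5477.

0.5477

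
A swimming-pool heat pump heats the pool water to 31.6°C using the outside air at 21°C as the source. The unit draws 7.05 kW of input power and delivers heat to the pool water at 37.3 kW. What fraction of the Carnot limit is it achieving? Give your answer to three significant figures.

COP_actual = Q̇_H/Ẇ = 37.30/7.050 = 5.291.
In absolute terms T_C = 294.15 K and T_H = 304.75 K, so ΔT = 10.60 K.
COP_Carnot = T_H/ΔT = 304.75/10.60 = 28.75.
η_II = COP_actual/COP_Carnot = 5.291/28.75 = 0.1840.

0.184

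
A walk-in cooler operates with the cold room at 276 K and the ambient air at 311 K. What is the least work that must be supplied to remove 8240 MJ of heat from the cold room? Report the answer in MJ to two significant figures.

1000 MJ

The reservoir spacing is ΔT = 311 − 276 = 35.00 K.
The reversible limit is COP_R = T_C/ΔT = 7.886, so W_min = Q_C/COP = Q_C·ΔT/T_C.
W_min = 8240 × 35.00/276.00 = 1045 MJ.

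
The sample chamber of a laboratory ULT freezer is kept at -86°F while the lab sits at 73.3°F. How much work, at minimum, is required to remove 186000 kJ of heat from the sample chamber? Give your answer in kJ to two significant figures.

79000 kJ

In absolute terms T_C = 207.59 K and T_H = 296.09 K, so ΔT = 88.50 K.
The reversible limit is COP_R = T_C/ΔT = 2.346, so W_min = Q_C/COP = Q_C·ΔT/T_C.
W_min = 186000 × 88.50/207.59 = 79290 kJ.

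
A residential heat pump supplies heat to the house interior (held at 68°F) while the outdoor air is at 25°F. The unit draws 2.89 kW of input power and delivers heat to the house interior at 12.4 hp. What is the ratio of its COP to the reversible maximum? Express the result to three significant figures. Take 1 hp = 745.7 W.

0.261

Converting, Q̇_H = 12.40 hp = 9.247 kW, so COP_actual = Q̇_H/Ẇ = 9.247/2.890 = 3.200.
In absolute terms T_C = 269.26 K and T_H = 293.15 K, so ΔT = 23.89 K.
COP_Carnot = T_H/ΔT = 293.15/23.89 = 12.27.
η_II = COP_actual/COP_Carnot = 3.200/12.27 = 0.2607.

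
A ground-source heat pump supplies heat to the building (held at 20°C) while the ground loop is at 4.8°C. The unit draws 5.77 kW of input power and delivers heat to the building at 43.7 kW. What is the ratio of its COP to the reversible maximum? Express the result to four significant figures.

0.3927

COP_actual = Q̇_H/Ẇ = 43.70/5.770 = 7.574.
In absolute terms T_C = 277.95 K and T_H = 293.15 K, so ΔT = 15.20 K.
COP_Carnot = T_H/ΔT = 293.15/15.20 = 19.29.
η_II = COP_actual/COP_Carnot = 7.574/19.29 = 0.3927.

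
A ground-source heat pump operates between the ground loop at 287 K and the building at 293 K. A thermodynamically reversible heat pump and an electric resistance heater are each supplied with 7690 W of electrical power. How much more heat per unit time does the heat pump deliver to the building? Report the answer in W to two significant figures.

370000 W

The reservoir spacing is ΔT = 293 − 287 = 6.000 K.
COP_Carnot = T_H/ΔT = 293.00/6.000 = 48.83.
The heat pump delivers Q̇_H = COP × Ẇ = 375500 W; the resistance heater delivers Ẇ = 7690 W.
Extra = (COP − 1)·Ẇ = 367800 W.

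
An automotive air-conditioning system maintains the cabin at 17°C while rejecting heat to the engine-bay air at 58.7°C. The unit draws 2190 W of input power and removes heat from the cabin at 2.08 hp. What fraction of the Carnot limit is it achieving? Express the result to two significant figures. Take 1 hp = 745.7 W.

0.10

Converting, Q̇_C = 2.080 hp = 1551 W, so COP_actual = Q̇_C/Ẇ = 1551/2190 = 0.7082.
In absolute terms T_C = 290.15 K and T_H = 331.85 K, so ΔT = 41.70 K.
COP_Carnot = T_C/ΔT = 290.15/41.70 = 6.958.
η_II = COP_actual/COP_Carnot = 0.7082/6.958 = 0.1018.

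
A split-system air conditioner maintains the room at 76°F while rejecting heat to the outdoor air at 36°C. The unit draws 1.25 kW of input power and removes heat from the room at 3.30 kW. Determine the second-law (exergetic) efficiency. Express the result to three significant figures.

0.103

COP_actual = Q̇_C/Ẇ = 3.300/1.250 = 2.640.
In absolute terms T_C = 297.59 K and T_H = 309.15 K, so ΔT = 11.56 K.
COP_Carnot = T_C/ΔT = 297.59/11.56 = 25.75.
η_II = COP_actual/COP_Carnot = 2.640/25.75 = 0.1025.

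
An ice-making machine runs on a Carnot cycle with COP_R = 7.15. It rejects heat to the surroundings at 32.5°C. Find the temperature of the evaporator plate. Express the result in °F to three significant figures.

23.0 °F

For a Carnot refrigerator COP_R = T_C/(T_H − T_C), so T_C = COP·T_H/(1 + COP).
With T_H = 305.65 K, T_C = 7.15 × 305.65/8.150 = 268.15 K.
Converting, 268.15 K = 22.99°F.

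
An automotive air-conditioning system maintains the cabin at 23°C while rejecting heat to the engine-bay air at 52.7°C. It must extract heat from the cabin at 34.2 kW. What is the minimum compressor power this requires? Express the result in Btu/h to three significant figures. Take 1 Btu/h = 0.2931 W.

In absolute terms T_C = 296.15 K and T_H = 325.85 K, so ΔT = 29.70 K.
COP_Carnot = T_C/ΔT = 296.15/29.70 = 9.971.
Ẇ_min = Q̇/COP_Carnot = 34.20/9.971 = 3.430 kW = 11700 Btu/h.

11700 Btu/h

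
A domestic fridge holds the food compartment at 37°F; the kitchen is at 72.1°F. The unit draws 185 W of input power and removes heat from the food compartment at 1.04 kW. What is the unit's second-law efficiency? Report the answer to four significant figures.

0.3973

Converting, Q̇_C = 1.040 kW = 1040 W, so COP_actual = Q̇_C/Ẇ = 1040/185.0 = 5.622.
In absolute terms T_C = 275.93 K and T_H = 295.43 K, so ΔT = 19.50 K.
COP_Carnot = T_C/ΔT = 275.93/19.50 = 14.15.
η_II = COP_actual/COP_Carnot = 5.622/14.15 = 0.3973.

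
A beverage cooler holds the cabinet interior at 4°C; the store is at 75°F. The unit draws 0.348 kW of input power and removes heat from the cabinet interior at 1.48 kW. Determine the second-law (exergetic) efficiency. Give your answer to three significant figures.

COP_actual = Q̇_C/Ẇ = 1.480/0.3480 = 4.253.
In absolute terms T_C = 277.15 K and T_H = 297.04 K, so ΔT = 19.89 K.
COP_Carnot = T_C/ΔT = 277.15/19.89 = 13.93.
η_II = COP_actual/COP_Carnot = 4.253/13.93 = 0.3052.

0.305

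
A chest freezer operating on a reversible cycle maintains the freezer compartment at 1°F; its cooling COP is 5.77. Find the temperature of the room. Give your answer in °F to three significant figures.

COP_R = T_C/(T_H − T_C) gives T_H − T_C = T_C/COP.
With T_C = 255.93 K, T_H = 255.93 × (1 + 1/5.77) = 300.28 K.
Converting, 300.28 K = 80.84°F.

80.8 °F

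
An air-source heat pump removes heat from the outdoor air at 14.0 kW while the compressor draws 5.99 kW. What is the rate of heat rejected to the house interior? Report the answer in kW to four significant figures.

19.99 kW

For a cyclic device the first law requires Q̇_H = Q̇_C + Ẇ.
Q̇_H = Q̇_C + Ẇ = 19.99 kW.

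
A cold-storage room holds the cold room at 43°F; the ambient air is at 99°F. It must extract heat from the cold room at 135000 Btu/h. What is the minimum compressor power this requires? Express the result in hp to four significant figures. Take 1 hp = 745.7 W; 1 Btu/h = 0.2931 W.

5.911 hp

In absolute terms T_C = 279.26 K and T_H = 310.37 K, so ΔT = 31.11 K.
COP_Carnot = T_C/ΔT = 279.26/31.11 = 8.976.
Ẇ_min = Q̇/COP_Carnot = 135000/8.976 = 15040 Btu/h = 5.911 hp.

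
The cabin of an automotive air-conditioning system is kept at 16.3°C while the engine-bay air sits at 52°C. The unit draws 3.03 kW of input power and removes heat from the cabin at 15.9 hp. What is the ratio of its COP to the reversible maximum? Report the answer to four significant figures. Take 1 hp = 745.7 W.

0.4826

Converting, Q̇_C = 15.90 hp = 11.86 kW, so COP_actual = Q̇_C/Ẇ = 11.86/3.030 = 3.913.
In absolute terms T_C = 289.45 K and T_H = 325.15 K, so ΔT = 35.70 K.
COP_Carnot = T_C/ΔT = 289.45/35.70 = 8.108.
η_II = COP_actual/COP_Carnot = 3.913/8.108 = 0.4826.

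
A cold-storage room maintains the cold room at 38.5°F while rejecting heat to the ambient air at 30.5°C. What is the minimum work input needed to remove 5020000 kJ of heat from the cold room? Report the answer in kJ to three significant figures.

In absolute terms T_C = 276.76 K and T_H = 303.65 K, so ΔT = 26.89 K.
The reversible limit is COP_R = T_C/ΔT = 10.29, so W_min = Q_C/COP = Q_C·ΔT/T_C.
W_min = 5020000 × 26.89/276.76 = 487700 kJ.

488000 kJ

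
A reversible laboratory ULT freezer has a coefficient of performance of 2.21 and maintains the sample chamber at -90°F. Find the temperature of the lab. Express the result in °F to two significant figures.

COP_R = T_C/(T_H − T_C) gives T_H − T_C = T_C/COP.
With T_C = 205.37 K, T_H = 205.37 × (1 + 1/2.21) = 298.30 K.
Converting, 298.30 K = 77.27°F.

77 °F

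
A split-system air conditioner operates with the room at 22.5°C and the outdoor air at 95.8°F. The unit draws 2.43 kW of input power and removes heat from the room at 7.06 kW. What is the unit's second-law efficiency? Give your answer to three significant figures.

0.127

COP_actual = Q̇_C/Ẇ = 7.060/2.430 = 2.905.
In absolute terms T_C = 295.65 K and T_H = 308.59 K, so ΔT = 12.94 K.
COP_Carnot = T_C/ΔT = 295.65/12.94 = 22.84.
η_II = COP_actual/COP_Carnot = 2.905/22.84 = 0.1272.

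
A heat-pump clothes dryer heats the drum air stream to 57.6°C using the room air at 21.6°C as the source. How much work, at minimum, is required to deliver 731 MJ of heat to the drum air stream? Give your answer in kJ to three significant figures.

In absolute terms T_C = 294.75 K and T_H = 330.75 K, so ΔT = 36.00 K.
The reversible limit is COP_HP = T_H/ΔT = 9.188, so W_min = Q_H/COP = Q_H·ΔT/T_H.
W_min = 731.0 × 36.00/330.75 = 79.56 MJ = 79560 kJ.

79600 kJ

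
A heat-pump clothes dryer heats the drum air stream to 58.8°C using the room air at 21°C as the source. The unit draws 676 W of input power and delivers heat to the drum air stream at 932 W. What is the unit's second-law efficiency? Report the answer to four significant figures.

COP_actual = Q̇_H/Ẇ = 932.0/676.0 = 1.379.
In absolute terms T_C = 294.15 K and T_H = 331.95 K, so ΔT = 37.80 K.
COP_Carnot = T_H/ΔT = 331.95/37.80 = 8.782.
η_II = COP_actual/COP_Carnot = 1.379/8.782 = 0.1570.

0.1570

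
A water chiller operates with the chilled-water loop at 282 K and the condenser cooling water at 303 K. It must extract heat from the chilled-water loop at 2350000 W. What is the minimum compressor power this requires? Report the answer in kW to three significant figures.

The reservoir spacing is ΔT = 303 − 282 = 21.00 K.
COP_Carnot = T_C/ΔT = 282.00/21.00 = 13.43.
Ẇ_min = Q̇/COP_Carnot = 2350000/13.43 = 175000 W = 175.0 kW.

175 kW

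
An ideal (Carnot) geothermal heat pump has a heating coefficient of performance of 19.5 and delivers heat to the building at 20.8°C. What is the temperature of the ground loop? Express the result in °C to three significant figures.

COP_HP = T_H/(T_H − T_C) gives T_H − T_C = T_H/COP.
With T_H = 293.95 K, T_C = 293.95 × (1 − 1/19.5) = 278.88 K.
Converting, 278.88 K = 5.73°C.

5.73 °C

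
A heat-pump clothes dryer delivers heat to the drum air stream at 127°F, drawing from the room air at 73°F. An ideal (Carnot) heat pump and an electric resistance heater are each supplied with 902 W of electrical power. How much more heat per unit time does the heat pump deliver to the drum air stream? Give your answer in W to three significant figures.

In absolute terms T_C = 295.93 K and T_H = 325.93 K, so ΔT = 30.00 K.
COP_Carnot = T_H/ΔT = 325.93/30.00 = 10.86.
The heat pump delivers Q̇_H = COP × Ẇ = 9800 W; the resistance heater delivers Ẇ = 902.0 W.
Extra = (COP − 1)·Ẇ = 8898 W.

8900 W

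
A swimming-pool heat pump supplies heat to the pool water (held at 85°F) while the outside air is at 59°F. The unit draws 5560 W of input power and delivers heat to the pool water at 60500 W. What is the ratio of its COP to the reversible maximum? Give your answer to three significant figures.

COP_actual = Q̇_H/Ẇ = 60500/5560 = 10.88.
In absolute terms T_C = 288.15 K and T_H = 302.59 K, so ΔT = 14.44 K.
COP_Carnot = T_H/ΔT = 302.59/14.44 = 20.95.
η_II = COP_actual/COP_Carnot = 10.88/20.95 = 0.5194.

0.519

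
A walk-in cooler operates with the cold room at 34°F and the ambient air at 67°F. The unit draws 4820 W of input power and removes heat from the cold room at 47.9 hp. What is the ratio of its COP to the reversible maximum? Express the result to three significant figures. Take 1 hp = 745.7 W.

Converting, Q̇_C = 47.90 hp = 35720 W, so COP_actual = Q̇_C/Ẇ = 35720/4820 = 7.411.
In absolute terms T_C = 274.26 K and T_H = 292.59 K, so ΔT = 18.33 K.
COP_Carnot = T_C/ΔT = 274.26/18.33 = 14.96.
η_II = COP_actual/COP_Carnot = 7.411/14.96 = 0.4954.

0.495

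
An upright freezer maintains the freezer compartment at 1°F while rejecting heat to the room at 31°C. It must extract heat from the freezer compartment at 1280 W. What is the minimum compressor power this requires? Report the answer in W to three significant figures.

241 W

In absolute terms T_C = 255.93 K and T_H = 304.15 K, so ΔT = 48.22 K.
COP_Carnot = T_C/ΔT = 255.93/48.22 = 5.307.
Ẇ_min = Q̇/COP_Carnot = 1280/5.307 = 241.2 W.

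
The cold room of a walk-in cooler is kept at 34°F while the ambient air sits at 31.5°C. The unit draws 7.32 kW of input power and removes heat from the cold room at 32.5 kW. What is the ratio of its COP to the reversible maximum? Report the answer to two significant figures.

COP_actual = Q̇_C/Ẇ = 32.50/7.320 = 4.440.
In absolute terms T_C = 274.26 K and T_H = 304.65 K, so ΔT = 30.39 K.
COP_Carnot = T_C/ΔT = 274.26/30.39 = 9.025.
η_II = COP_actual/COP_Carnot = 4.440/9.025 = 0.4920.

0.49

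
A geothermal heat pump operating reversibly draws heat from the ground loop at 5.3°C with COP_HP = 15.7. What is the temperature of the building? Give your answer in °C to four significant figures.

24.24 °C

COP_HP = T_H/(T_H − T_C) rearranges to T_H = COP·T_C/(COP − 1).
With T_C = 278.45 K, T_H = 15.7 × 278.45/14.70 = 297.39 K.
Converting, 297.39 K = 24.24°C.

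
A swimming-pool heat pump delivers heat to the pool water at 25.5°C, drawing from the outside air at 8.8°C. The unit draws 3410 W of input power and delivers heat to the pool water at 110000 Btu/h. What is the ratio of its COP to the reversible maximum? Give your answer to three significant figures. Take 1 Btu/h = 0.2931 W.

Converting, Q̇_H = 110000 Btu/h = 32240 W, so COP_actual = Q̇_H/Ẇ = 32240/3410 = 9.455.
In absolute terms T_C = 281.95 K and T_H = 298.65 K, so ΔT = 16.70 K.
COP_Carnot = T_H/ΔT = 298.65/16.70 = 17.88.
η_II = COP_actual/COP_Carnot = 9.455/17.88 = 0.5287.

0.529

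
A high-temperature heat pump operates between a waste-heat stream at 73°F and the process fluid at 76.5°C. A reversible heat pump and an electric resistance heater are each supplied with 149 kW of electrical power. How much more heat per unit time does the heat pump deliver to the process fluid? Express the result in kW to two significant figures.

In absolute terms T_C = 295.93 K and T_H = 349.65 K, so ΔT = 53.72 K.
COP_Carnot = T_H/ΔT = 349.65/53.72 = 6.508.
The heat pump delivers Q̇_H = COP × Ẇ = 969.8 kW; the resistance heater delivers Ẇ = 149.0 kW.
Extra = (COP − 1)·Ẇ = 820.8 kW.

820 kW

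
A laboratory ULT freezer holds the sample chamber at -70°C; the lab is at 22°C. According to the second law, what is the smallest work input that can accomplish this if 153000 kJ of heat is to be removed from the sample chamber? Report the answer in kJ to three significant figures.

69300 kJ

In absolute terms T_C = 203.15 K and T_H = 295.15 K, so ΔT = 92.00 K.
The reversible limit is COP_R = T_C/ΔT = 2.208, so W_min = Q_C/COP = Q_C·ΔT/T_C.
W_min = 153000 × 92.00/203.15 = 69290 kJ.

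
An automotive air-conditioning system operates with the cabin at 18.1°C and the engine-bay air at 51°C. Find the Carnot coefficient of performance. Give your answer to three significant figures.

8.85

In absolute terms T_C = 291.25 K and T_H = 324.15 K, so ΔT = 32.90 K.
For a reversible cycle, COP_Carnot = T_C/ΔT = 291.25/32.90 = 8.853.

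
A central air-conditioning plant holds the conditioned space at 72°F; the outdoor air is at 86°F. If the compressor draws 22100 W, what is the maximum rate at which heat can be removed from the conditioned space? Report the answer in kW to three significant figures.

In absolute terms T_C = 295.37 K and T_H = 303.15 K, so ΔT = 7.778 K.
COP_Carnot = T_C/ΔT = 295.37/7.778 = 37.98.
Q̇_max = COP_Carnot × Ẇ = 37.98 × 22100 W = 839300 W = 839.3 kW.

839 kW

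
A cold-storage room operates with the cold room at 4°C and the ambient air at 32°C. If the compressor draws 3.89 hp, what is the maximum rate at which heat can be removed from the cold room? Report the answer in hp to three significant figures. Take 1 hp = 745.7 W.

In absolute terms T_C = 277.15 K and T_H = 305.15 K, so ΔT = 28.00 K.
COP_Carnot = T_C/ΔT = 277.15/28.00 = 9.898.
Q̇_max = COP_Carnot × Ẇ = 9.898 × 3.890 hp = 38.50 hp.

38.5 hp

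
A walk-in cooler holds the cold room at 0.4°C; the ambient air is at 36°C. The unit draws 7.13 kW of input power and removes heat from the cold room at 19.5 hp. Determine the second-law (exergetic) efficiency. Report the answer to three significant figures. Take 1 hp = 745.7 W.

0.265

Converting, Q̇_C = 19.50 hp = 14.54 kW, so COP_actual = Q̇_C/Ẇ = 14.54/7.130 = 2.039.
In absolute terms T_C = 273.55 K and T_H = 309.15 K, so ΔT = 35.60 K.
COP_Carnot = T_C/ΔT = 273.55/35.60 = 7.684.
η_II = COP_actual/COP_Carnot = 2.039/7.684 = 0.2654.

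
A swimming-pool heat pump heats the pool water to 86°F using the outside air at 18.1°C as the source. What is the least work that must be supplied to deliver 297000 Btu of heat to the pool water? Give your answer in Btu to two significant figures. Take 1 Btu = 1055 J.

In absolute terms T_C = 291.25 K and T_H = 303.15 K, so ΔT = 11.90 K.
The reversible limit is COP_HP = T_H/ΔT = 25.47, so W_min = Q_H/COP = Q_H·ΔT/T_H.
W_min = 297000 × 11.90/303.15 = 11660 Btu.

12000 Btu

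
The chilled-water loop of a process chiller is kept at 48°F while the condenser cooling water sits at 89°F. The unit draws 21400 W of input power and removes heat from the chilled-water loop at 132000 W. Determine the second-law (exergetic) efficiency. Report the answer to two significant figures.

0.50

COP_actual = Q̇_C/Ẇ = 132000/21400 = 6.168.
In absolute terms T_C = 282.04 K and T_H = 304.82 K, so ΔT = 22.78 K.
COP_Carnot = T_C/ΔT = 282.04/22.78 = 12.38.
η_II = COP_actual/COP_Carnot = 6.168/12.38 = 0.4982.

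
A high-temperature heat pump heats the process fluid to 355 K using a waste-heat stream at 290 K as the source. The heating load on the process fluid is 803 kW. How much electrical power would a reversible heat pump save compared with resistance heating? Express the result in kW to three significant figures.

The reservoir spacing is ΔT = 355 − 290 = 65.00 K.
COP_Carnot = T_H/ΔT = 355.00/65.00 = 5.462.
Resistance heating needs Ẇ_res = Q̇_H = 803.0 kW; the reversible heat pump needs only Ẇ_hp = Q̇_H/COP = 147.0 kW.
Saving = 803.0 − 147.0 = 656.0 kW.

656 kW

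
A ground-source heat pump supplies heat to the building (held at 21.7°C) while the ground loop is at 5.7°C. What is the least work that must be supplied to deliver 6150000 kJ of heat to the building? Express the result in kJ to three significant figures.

In absolute terms T_C = 278.85 K and T_H = 294.85 K, so ΔT = 16.00 K.
The reversible limit is COP_HP = T_H/ΔT = 18.43, so W_min = Q_H/COP = Q_H·ΔT/T_H.
W_min = 6150000 × 16.00/294.85 = 333700 kJ.

334000 kJ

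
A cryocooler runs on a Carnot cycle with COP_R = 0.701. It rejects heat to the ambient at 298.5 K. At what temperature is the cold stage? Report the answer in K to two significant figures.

For a Carnot refrigerator COP_R = T_C/(T_H − T_C), so T_C = COP·T_H/(1 + COP).
With T_H = 298.50 K, T_C = 0.701 × 298.50/1.701 = 123.01 K.

120 K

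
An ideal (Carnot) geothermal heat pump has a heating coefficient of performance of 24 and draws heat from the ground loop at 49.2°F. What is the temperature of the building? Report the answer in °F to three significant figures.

COP_HP = T_H/(T_H − T_C) rearranges to T_H = COP·T_C/(COP − 1).
With T_C = 282.71 K, T_H = 24 × 282.71/23.00 = 295.00 K.
Converting, 295.00 K = 71.32°F.

71.3 °F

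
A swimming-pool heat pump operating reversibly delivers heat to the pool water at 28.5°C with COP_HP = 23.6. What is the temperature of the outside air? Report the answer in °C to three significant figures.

COP_HP = T_H/(T_H − T_C) gives T_H − T_C = T_H/COP.
With T_H = 301.65 K, T_C = 301.65 × (1 − 1/23.6) = 288.87 K.
Converting, 288.87 K = 15.72°C.

15.7 °C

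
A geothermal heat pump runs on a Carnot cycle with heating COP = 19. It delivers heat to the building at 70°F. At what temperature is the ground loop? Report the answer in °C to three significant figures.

COP_HP = T_H/(T_H − T_C) gives T_H − T_C = T_H/COP.
With T_H = 294.26 K, T_C = 294.26 × (1 − 1/19) = 278.77 K.
Converting, 278.77 K = 5.62°C.

5.62 °C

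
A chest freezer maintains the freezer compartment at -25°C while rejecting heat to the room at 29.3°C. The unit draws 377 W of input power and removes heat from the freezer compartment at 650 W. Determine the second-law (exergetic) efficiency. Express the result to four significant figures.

COP_actual = Q̇_C/Ẇ = 650.0/377.0 = 1.724.
In absolute terms T_C = 248.15 K and T_H = 302.45 K, so ΔT = 54.30 K.
COP_Carnot = T_C/ΔT = 248.15/54.30 = 4.570.
η_II = COP_actual/COP_Carnot = 1.724/4.570 = 0.3773.

0.3773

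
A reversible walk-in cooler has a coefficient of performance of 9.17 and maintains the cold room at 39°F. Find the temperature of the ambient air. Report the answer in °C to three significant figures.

34.1 °C

COP_R = T_C/(T_H − T_C) gives T_H − T_C = T_C/COP.
With T_C = 277.04 K, T_H = 277.04 × (1 + 1/9.17) = 307.25 K.
Converting, 307.25 K = 34.10°C.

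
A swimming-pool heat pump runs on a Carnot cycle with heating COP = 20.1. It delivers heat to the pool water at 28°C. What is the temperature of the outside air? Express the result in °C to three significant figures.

13.0 °C

COP_HP = T_H/(T_H − T_C) gives T_H − T_C = T_H/COP.
With T_H = 301.15 K, T_C = 301.15 × (1 − 1/20.1) = 286.17 K.
Converting, 286.17 K = 13.02°C.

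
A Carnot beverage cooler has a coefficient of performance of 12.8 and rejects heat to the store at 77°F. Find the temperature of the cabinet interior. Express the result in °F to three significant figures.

38.1 °F

For a Carnot refrigerator COP_R = T_C/(T_H − T_C), so T_C = COP·T_H/(1 + COP).
With T_H = 298.15 K, T_C = 12.8 × 298.15/13.80 = 276.54 K.
Converting, 276.54 K = 38.11°F.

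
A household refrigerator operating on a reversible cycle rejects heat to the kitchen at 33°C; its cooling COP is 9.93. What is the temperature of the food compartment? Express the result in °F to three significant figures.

For a Carnot refrigerator COP_R = T_C/(T_H − T_C), so T_C = COP·T_H/(1 + COP).
With T_H = 306.15 K, T_C = 9.93 × 306.15/10.93 = 278.14 K.
Converting, 278.14 K = 40.98°F.

41.0 °F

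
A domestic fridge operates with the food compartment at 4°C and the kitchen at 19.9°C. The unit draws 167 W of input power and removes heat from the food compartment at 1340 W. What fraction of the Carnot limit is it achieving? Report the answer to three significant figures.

COP_actual = Q̇_C/Ẇ = 1340/167.0 = 8.024.
In absolute terms T_C = 277.15 K and T_H = 293.05 K, so ΔT = 15.90 K.
COP_Carnot = T_C/ΔT = 277.15/15.90 = 17.43.
η_II = COP_actual/COP_Carnot = 8.024/17.43 = 0.4603.

0.460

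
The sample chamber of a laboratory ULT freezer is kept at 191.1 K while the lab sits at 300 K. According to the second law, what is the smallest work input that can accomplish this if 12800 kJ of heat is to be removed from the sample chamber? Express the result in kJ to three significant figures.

7290 kJ

The reservoir spacing is ΔT = 300 − 191.1 = 108.9 K.
The reversible limit is COP_R = T_C/ΔT = 1.755, so W_min = Q_C/COP = Q_C·ΔT/T_C.
W_min = 12800 × 108.9/191.10 = 7294 kJ.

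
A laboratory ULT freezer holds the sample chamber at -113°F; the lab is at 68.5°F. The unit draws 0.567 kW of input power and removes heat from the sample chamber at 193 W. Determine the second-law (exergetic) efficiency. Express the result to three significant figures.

Converting, Q̇_C = 193.0 W = 0.1930 kW, so COP_actual = Q̇_C/Ẇ = 0.1930/0.5670 = 0.3404.
In absolute terms T_C = 192.59 K and T_H = 293.43 K, so ΔT = 100.8 K.
COP_Carnot = T_C/ΔT = 192.59/100.8 = 1.910.
η_II = COP_actual/COP_Carnot = 0.3404/1.910 = 0.1782.

0.178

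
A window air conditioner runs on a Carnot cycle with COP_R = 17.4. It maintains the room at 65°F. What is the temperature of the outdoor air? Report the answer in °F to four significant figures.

95.15 °F

COP_R = T_C/(T_H − T_C) gives T_H − T_C = T_C/COP.
With T_C = 291.48 K, T_H = 291.48 × (1 + 1/17.4) = 308.24 K.
Converting, 308.24 K = 95.15°F.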